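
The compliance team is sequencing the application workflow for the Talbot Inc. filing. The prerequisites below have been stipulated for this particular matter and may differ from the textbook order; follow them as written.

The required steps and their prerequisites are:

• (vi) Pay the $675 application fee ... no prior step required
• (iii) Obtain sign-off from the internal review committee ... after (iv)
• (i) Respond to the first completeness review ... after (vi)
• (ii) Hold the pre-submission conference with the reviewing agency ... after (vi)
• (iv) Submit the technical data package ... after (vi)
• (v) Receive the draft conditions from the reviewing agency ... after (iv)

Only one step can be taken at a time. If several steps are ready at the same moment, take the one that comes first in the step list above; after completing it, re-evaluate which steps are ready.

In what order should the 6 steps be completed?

(vi) is the only step with nothing outstanding, so it goes first.
Ready: (i), (ii) and (iv). (i) is listed earlier → (i).
(ii) and (iv) are both available; (ii) is listed earlier → (ii).
That leaves (iv) as the only ready step → (iv).
Now (iii) and (v) have their prerequisites met. (iii) is listed earlier, so (iii) next.
Next only (v) has its prerequisites met → (v).

(vi) → (i) → (ii) → (iv) → (iii) → (v)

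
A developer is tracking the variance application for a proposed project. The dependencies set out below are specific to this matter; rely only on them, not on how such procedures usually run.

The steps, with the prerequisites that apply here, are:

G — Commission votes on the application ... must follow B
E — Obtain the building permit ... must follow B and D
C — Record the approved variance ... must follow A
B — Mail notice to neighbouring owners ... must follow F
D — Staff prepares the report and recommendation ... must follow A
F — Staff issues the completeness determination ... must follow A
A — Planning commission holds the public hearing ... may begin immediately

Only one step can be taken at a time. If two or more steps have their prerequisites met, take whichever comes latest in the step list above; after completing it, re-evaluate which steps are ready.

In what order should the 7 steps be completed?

Only A has no prerequisites, so it is first.
Ready: F, D and C. F is listed later → F.
D, B and C are all available; D is listed later → D.
Ready: B and C. B is listed later → B.
E and G now also ready, so the ready set is {C, E, G}; C is listed later → C.
Now E and G have their prerequisites met. E is listed later, so E next.
G needed B, now all done → G.

A → F → D → B → C → E → G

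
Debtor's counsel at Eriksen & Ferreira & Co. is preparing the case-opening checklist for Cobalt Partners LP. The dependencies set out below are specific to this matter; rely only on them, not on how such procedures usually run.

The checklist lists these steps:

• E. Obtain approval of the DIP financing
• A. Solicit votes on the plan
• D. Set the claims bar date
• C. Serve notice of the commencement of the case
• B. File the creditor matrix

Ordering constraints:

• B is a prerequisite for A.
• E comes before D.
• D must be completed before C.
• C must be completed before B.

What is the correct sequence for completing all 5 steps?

E, D, C, B, A

E is the only step with nothing outstanding, so it goes first.
Next only D has its prerequisites met → D.
C needed D, now all done → C.
B needed C, now all done → B.
A needed B, now all done → A.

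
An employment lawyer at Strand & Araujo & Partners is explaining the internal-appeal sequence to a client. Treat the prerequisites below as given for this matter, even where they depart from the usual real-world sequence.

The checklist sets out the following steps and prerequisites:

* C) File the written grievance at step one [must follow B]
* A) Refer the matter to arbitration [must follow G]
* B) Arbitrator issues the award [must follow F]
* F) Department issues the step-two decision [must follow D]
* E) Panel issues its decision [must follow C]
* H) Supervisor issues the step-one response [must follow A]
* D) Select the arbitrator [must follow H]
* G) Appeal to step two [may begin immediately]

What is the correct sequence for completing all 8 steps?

G → A → H → D → F → B → C → E

G has no prerequisites → G first.
Next only A has its prerequisites met → A.
H is the only step now ready → H.
D needed H, now all done → D.
F is the only step now ready → F.
Next only B has its prerequisites met → B.
Next only C has its prerequisites met → C.
E is the only step now ready → E.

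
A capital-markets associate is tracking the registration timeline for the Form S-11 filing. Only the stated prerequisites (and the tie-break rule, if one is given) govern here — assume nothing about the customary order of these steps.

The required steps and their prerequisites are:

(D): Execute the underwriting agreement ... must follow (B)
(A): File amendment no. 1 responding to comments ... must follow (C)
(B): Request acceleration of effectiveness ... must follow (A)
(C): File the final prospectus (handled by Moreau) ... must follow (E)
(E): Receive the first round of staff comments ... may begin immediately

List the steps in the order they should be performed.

(E) is the only step with nothing outstanding, so it goes first.
(C) is the only step now ready → (C).
(A) needed (C), now all done → (A).
(B) is the only step now ready → (B).
Next only (D) has its prerequisites met → (D).

(E), (C), (A), (B), (D)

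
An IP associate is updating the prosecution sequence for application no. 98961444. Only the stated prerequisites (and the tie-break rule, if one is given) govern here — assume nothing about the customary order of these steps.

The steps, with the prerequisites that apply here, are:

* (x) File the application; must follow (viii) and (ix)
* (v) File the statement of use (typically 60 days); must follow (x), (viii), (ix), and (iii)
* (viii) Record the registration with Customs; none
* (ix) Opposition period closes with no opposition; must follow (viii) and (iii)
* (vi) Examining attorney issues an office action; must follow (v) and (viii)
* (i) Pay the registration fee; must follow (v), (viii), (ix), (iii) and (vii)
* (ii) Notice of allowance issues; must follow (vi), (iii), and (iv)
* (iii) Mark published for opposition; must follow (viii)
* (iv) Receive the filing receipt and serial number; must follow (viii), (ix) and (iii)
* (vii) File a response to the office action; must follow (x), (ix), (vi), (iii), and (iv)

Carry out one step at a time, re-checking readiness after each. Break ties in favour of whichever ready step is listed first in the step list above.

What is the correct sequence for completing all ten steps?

(viii), (iii), (ix), (x), (v), (vi), (iv), (ii), (vii), (i)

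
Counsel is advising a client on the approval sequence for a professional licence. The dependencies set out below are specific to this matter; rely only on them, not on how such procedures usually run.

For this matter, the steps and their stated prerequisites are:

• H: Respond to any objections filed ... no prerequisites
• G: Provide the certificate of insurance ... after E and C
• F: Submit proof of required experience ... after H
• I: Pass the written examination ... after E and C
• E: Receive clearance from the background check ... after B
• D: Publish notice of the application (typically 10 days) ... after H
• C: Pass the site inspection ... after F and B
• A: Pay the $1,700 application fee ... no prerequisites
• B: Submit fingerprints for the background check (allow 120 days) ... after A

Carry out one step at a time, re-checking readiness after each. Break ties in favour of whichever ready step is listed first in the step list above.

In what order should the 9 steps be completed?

H, F, D, A, B, E, C, G, I

H and A have no prerequisites; H is listed earlier, so H is first.
F, D and A are all available; F is listed earlier → F.
Ready: D and A. D is listed earlier → D.
That leaves A as the only ready step → A.
B needed A, now all done → B.
Ready: E and C. E is listed earlier → E.
C needed F and B, now all done → C.
Ready: G and I. G is listed earlier → G.
That leaves I as the only ready step → I.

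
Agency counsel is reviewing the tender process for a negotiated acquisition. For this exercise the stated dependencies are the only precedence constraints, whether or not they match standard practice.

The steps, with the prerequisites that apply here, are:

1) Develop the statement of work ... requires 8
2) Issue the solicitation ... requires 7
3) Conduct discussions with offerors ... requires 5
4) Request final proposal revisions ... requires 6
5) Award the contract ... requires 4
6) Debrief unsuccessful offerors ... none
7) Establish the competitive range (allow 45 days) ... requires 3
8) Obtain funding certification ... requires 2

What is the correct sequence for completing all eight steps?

6, 4, 5, 3, 7, 2, 8, 1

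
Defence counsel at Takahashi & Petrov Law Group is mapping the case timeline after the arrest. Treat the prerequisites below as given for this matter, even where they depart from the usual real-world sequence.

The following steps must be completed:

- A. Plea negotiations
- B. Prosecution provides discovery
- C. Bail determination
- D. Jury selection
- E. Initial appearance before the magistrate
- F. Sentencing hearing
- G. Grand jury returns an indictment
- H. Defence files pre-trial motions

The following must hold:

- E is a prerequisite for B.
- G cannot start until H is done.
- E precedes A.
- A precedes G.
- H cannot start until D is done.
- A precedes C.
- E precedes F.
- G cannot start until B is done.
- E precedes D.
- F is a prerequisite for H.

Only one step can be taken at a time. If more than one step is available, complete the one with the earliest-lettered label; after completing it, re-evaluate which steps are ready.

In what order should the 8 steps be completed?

Only E has no prerequisites, so it is first.
Now A, B, D and F have their prerequisites met. A has the earlier label, so A next.
Now B, C, D and F have their prerequisites met. B has the earlier label, so B next.
Now C, D and F have their prerequisites met. C has the earlier label, so C next.
D and F are both available; D has the earlier label → D.
F is the only step now ready → F.
Next only H has its prerequisites met → H.
G needed A, B and H, now all done → G.

E, A, B, C, D, F, H, G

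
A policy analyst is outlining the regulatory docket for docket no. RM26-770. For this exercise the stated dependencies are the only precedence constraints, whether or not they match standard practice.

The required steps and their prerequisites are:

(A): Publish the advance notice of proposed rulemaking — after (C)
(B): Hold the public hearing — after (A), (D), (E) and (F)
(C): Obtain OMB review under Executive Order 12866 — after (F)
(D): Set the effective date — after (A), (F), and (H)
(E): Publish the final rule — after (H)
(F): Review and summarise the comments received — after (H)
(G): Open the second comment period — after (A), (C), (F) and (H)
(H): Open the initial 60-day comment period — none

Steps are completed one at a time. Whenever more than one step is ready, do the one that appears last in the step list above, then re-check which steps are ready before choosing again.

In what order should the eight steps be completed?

(H), (F), (E), (C), (A), (G), (D), (B)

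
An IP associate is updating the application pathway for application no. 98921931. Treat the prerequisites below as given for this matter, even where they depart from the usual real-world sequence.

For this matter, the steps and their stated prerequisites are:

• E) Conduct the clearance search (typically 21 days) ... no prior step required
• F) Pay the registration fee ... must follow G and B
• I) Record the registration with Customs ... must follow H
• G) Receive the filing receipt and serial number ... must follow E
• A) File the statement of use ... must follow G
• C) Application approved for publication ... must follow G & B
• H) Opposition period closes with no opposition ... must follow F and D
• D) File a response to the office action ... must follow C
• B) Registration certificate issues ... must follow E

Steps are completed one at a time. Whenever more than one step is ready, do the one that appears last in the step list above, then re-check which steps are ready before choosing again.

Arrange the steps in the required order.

E → B → G → C → D → A → F → H → I

E has no prerequisites → E first.
Ready: B and G. B is listed later → B.
That leaves G as the only ready step → G.
C, A and F are all available; C is listed later → C.
Ready: D, A and F. D is listed later → D.
A and F are both available; A is listed later → A.
F is the only step now ready → F.
H is the only step now ready → H.
I needed H, now all done → I.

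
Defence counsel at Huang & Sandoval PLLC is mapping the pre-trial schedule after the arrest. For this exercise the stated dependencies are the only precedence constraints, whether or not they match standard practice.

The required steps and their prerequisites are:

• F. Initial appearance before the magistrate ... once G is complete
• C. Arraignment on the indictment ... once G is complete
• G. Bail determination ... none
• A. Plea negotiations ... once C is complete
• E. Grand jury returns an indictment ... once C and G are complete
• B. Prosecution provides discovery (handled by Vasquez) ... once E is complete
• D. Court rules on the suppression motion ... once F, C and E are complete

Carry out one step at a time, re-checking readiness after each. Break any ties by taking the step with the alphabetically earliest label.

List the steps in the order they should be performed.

G, C, A, E, B, F, D

Only G has no prerequisites, so it is first.
C and F are both available; C has the earlier label → C.
A, E and F are all available; A has the earlier label → A.
Now E and F have their prerequisites met. E has the earlier label, so E next.
Ready: B and F. B has the earlier label → B.
F needed G, now all done → F.
D is the only step now ready → D.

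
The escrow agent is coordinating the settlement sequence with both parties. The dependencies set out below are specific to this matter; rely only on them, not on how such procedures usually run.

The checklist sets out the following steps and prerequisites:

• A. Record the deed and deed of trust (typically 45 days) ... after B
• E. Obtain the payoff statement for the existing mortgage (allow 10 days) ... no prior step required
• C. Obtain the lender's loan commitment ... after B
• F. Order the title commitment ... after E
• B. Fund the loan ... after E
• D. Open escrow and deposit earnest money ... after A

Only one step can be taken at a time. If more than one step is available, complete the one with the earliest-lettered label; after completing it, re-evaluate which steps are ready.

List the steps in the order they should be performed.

E is the only step with nothing outstanding, so it goes first.
Ready: B and F. B has the earlier label → B.
A, C and F are all available; A has the earlier label → A.
D now also ready, so the ready set is {C, D, F}; C has the earlier label → C.
D and F are both available; D has the earlier label → D.
F is the only step now ready → F.

E, B, A, C, D, F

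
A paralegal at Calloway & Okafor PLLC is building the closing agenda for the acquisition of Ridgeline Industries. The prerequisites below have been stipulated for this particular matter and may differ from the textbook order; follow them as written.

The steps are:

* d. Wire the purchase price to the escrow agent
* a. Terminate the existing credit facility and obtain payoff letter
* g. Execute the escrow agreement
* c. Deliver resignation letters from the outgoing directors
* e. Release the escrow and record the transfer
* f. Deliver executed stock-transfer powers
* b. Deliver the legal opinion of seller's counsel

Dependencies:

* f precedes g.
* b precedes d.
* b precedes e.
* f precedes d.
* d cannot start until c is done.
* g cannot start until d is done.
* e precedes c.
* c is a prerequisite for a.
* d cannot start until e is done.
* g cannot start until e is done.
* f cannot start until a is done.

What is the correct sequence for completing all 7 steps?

Only b has no prerequisites, so it is first.
e needed b, now all done → e.
That leaves c as the only ready step → c.
That leaves a as the only ready step → a.
Next only f has its prerequisites met → f.
Next only d has its prerequisites met → d.
g needed d, e and f, now all done → g.

b e c a f d g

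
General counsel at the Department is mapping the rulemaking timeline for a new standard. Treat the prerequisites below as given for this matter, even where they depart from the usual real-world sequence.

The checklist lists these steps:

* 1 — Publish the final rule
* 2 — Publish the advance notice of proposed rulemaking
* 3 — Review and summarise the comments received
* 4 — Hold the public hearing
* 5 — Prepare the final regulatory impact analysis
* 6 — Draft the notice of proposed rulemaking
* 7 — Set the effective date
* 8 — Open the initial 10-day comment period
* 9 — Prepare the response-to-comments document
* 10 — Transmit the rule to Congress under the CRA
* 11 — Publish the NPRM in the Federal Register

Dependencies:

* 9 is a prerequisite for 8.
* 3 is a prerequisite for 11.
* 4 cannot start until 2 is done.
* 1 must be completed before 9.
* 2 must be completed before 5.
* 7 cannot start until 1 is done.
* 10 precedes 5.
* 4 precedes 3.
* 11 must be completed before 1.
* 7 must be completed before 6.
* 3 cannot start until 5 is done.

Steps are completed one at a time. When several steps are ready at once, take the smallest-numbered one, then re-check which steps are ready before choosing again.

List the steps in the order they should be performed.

Nothing is required for 2 and 10. 2 has the earlier label → 2 first.
4 now also ready, so the ready set is {4, 10}; 4 has the earlier label → 4.
That leaves 10 as the only ready step → 10.
Next only 5 has its prerequisites met → 5.
That leaves 3 as the only ready step → 3.
11 needed 3, now all done → 11.
1 is the only step now ready → 1.
7 and 9 are both available; 7 has the earlier label → 7.
6 and 9 are both available; 6 has the earlier label → 6.
9 needed 1, now all done → 9.
That leaves 8 as the only ready step → 8.

2, 4, 10, 5, 3, 11, 1, 7, 6, 9, 8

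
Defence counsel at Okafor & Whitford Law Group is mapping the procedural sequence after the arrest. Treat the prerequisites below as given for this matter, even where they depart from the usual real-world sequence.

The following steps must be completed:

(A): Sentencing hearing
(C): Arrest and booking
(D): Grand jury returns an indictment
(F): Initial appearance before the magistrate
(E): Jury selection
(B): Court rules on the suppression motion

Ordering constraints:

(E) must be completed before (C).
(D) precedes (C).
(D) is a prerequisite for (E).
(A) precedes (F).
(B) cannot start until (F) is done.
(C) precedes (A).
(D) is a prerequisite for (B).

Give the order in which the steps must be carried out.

(D), (E), (C), (A), (F), (B)

Only (D) has no prerequisites, so it is first.
Next only (E) has its prerequisites met → (E).
(C) needed (D) and (E), now all done → (C).
Next only (A) has its prerequisites met → (A).
That leaves (F) as the only ready step → (F).
Next only (B) has its prerequisites met → (B).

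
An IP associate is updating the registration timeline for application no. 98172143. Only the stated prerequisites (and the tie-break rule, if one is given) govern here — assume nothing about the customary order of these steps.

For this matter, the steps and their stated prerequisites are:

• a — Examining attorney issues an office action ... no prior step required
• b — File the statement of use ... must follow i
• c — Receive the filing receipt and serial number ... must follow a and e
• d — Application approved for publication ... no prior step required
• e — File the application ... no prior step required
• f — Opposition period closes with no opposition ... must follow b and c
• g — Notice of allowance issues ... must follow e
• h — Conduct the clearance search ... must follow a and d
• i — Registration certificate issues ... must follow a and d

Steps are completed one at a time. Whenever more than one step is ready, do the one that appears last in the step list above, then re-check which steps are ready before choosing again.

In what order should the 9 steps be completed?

Nothing is required for e, d and a. e is listed later → e first.
g, d and a are all available; g is listed later → g.
Ready: d and a. d is listed later → d.
Next only a has its prerequisites met → a.
i, h and c are all available; i is listed later → i.
h, c and b are all available; h is listed later → h.
Ready: c and b. c is listed later → c.
Next only b has its prerequisites met → b.
f needed c and b, now all done → f.

e g d a i h c b f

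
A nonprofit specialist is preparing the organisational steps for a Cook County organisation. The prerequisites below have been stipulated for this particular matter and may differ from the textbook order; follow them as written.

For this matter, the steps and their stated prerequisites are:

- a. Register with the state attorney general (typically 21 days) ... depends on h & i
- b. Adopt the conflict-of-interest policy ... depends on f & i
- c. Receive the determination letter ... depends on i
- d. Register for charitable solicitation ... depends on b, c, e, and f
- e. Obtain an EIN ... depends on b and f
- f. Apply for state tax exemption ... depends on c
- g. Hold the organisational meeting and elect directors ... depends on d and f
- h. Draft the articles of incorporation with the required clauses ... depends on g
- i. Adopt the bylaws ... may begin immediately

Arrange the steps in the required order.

i c f b e d g h a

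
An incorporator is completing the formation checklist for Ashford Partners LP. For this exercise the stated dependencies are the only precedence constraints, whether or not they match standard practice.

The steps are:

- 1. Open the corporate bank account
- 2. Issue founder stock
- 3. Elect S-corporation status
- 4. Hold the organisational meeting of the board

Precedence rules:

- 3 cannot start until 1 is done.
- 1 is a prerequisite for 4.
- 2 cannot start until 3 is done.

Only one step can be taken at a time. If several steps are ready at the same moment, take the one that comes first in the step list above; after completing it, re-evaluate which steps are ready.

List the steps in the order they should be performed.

1, 3, 2, 4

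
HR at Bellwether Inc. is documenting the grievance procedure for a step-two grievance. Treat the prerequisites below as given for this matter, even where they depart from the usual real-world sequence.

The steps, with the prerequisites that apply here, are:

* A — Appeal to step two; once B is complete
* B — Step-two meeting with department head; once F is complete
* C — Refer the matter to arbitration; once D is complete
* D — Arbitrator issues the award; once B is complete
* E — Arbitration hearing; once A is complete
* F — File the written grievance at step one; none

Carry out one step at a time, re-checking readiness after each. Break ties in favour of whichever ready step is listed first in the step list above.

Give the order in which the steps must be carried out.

Only F has no prerequisites, so it is first.
That leaves B as the only ready step → B.
Ready: A and D. A is listed earlier → A.
D and E are both available; D is listed earlier → D.
C and E are both available; C is listed earlier → C.
E needed A, now all done → E.

F, B, A, D, C, E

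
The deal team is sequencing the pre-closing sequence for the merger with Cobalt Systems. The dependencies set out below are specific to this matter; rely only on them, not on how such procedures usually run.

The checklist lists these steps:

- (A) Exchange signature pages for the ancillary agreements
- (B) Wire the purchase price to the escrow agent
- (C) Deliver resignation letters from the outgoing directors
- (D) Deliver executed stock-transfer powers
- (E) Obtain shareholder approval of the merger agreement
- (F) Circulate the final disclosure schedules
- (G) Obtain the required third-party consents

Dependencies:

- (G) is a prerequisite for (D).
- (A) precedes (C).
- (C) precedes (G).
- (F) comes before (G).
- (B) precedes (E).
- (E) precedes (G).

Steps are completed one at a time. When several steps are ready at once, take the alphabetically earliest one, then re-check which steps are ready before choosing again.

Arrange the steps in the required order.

Nothing is required for (A), (B) and (F). (A) has the earlier label → (A) first.
Now (B), (C) and (F) have their prerequisites met. (B) has the earlier label, so (B) next.
(C), (E) and (F) are all available; (C) has the earlier label → (C).
Now (E) and (F) have their prerequisites met. (E) has the earlier label, so (E) next.
Next only (F) has its prerequisites met → (F).
That leaves (G) as the only ready step → (G).
(D) needed (G), now all done → (D).

(A) (B) (C) (E) (F) (G) (D)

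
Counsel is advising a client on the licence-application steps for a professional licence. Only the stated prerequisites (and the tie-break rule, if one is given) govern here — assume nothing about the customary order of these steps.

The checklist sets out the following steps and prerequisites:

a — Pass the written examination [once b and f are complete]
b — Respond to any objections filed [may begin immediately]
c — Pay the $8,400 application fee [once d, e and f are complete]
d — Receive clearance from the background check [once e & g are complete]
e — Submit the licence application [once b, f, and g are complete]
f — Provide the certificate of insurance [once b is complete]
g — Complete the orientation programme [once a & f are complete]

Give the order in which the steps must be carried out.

b f a g e d c

Only b has no prerequisites, so it is first.
f needed b, now all done → f.
That leaves a as the only ready step → a.
g needed a and f, now all done → g.
Next only e has its prerequisites met → e.
d needed e and g, now all done → d.
c needed d, e and f, now all done → c.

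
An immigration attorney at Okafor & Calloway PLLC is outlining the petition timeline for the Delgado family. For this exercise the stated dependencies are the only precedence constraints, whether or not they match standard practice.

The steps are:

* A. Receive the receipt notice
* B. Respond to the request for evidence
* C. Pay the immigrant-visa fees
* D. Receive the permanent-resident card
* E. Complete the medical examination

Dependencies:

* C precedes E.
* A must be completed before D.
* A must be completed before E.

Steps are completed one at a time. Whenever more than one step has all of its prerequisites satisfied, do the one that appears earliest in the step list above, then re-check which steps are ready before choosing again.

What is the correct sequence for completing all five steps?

A → B → C → D → E

A, B and C have no prerequisites; A is listed earlier, so A is first.
D now also ready, so the ready set is {B, C, D}; B is listed earlier → B.
Now C and D have their prerequisites met. C is listed earlier, so C next.
D and E are both available; D is listed earlier → D.
E is the only step now ready → E.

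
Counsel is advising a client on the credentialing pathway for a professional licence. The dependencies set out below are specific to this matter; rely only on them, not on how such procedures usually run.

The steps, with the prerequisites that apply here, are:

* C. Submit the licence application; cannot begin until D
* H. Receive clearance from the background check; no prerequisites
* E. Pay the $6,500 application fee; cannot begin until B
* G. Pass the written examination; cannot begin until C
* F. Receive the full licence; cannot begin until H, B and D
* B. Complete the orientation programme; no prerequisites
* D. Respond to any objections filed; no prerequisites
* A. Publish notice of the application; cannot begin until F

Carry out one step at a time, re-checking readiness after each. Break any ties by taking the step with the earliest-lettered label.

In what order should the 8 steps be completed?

B, D, C, E, G, H, F, A

B, D and H have no prerequisites; B has the earlier label, so B is first.
Now D, E and H have their prerequisites met. D has the earlier label, so D next.
C now also ready, so the ready set is {C, E, H}; C has the earlier label → C.
G now also ready, so the ready set is {E, G, H}; E has the earlier label → E.
G and H are both available; G has the earlier label → G.
H is the only step now ready → H.
F needed B, D and H, now all done → F.
A needed F, now all done → A.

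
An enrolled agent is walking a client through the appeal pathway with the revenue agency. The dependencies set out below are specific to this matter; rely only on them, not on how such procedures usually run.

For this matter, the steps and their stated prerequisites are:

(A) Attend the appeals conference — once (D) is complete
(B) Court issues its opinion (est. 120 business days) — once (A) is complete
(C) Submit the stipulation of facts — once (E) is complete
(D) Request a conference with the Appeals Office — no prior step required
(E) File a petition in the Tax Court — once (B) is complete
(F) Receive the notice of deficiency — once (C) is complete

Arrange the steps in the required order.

(D), (A), (B), (E), (C), (F)

Only (D) has no prerequisites, so it is first.
(A) needed (D), now all done → (A).
(B) needed (A), now all done → (B).
(E) is the only step now ready → (E).
Next only (C) has its prerequisites met → (C).
(F) needed (C), now all done → (F).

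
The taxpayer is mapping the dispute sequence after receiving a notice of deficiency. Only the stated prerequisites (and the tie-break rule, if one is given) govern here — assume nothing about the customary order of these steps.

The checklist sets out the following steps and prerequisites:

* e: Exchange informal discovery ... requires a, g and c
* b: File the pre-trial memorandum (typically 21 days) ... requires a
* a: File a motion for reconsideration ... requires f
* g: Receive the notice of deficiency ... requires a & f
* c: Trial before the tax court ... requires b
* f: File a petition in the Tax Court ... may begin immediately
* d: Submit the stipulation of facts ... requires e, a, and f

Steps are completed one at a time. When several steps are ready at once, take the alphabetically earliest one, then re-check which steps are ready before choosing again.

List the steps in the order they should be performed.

f is the only step with nothing outstanding, so it goes first.
a needed f, now all done → a.
Ready: b and g. b has the earlier label → b.
c now also ready, so the ready set is {c, g}; c has the earlier label → c.
g is the only step now ready → g.
That leaves e as the only ready step → e.
d is the only step now ready → d.

f, a, b, c, g, e, d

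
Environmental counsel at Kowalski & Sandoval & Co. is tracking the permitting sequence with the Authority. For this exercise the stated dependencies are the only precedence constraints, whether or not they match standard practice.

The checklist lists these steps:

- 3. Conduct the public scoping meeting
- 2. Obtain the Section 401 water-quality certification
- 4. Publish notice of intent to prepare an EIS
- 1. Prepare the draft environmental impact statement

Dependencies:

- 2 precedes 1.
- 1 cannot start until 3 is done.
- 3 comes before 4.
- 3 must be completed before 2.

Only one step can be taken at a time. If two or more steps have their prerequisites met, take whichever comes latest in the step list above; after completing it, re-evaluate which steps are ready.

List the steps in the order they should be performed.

3, 4, 2, 1

3 has no prerequisites → 3 first.
Now 4 and 2 have their prerequisites met. 4 is listed later, so 4 next.
2 is the only step now ready → 2.
1 needed 2 and 3, now all done → 1.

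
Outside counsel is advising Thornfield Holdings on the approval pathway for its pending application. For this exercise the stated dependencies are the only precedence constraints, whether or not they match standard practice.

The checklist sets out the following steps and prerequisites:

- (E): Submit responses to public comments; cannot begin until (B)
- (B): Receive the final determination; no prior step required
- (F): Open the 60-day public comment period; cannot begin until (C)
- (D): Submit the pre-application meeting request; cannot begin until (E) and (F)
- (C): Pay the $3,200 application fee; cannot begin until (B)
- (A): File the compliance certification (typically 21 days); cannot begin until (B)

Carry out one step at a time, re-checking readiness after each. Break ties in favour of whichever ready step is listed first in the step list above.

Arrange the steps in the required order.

(B) → (E) → (C) → (F) → (D) → (A)

Only (B) has no prerequisites, so it is first.
(E), (C) and (A) are all available; (E) is listed earlier → (E).
Now (C) and (A) have their prerequisites met. (C) is listed earlier, so (C) next.
Now (F) and (A) have their prerequisites met. (F) is listed earlier, so (F) next.
Now (D) and (A) have their prerequisites met. (D) is listed earlier, so (D) next.
(A) needed (B), now all done → (A).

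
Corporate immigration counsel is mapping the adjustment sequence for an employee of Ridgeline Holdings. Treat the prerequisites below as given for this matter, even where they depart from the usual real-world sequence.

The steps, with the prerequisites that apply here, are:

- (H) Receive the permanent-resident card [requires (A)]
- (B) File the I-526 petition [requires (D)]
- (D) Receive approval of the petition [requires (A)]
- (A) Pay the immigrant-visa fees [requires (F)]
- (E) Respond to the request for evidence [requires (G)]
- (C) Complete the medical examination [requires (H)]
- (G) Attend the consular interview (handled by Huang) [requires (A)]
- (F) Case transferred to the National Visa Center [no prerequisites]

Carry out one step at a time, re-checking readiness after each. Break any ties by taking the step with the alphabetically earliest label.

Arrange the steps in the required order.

Only (F) has no prerequisites, so it is first.
Next only (A) has its prerequisites met → (A).
(D), (G) and (H) are all available; (D) has the earlier label → (D).
(B) now also ready, so the ready set is {(B), (G), (H)}; (B) has the earlier label → (B).
Now (G) and (H) have their prerequisites met. (G) has the earlier label, so (G) next.
(E) and (H) are both available; (E) has the earlier label → (E).
That leaves (H) as the only ready step → (H).
(C) needed (H), now all done → (C).

(F) (A) (D) (B) (G) (E) (H) (C)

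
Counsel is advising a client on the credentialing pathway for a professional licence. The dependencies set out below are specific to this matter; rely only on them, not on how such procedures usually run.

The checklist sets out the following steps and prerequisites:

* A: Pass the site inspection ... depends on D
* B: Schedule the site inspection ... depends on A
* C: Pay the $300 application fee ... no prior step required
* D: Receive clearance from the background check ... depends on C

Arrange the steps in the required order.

C is the only step with nothing outstanding, so it goes first.
D needed C, now all done → D.
That leaves A as the only ready step → A.
B is the only step now ready → B.

C D A B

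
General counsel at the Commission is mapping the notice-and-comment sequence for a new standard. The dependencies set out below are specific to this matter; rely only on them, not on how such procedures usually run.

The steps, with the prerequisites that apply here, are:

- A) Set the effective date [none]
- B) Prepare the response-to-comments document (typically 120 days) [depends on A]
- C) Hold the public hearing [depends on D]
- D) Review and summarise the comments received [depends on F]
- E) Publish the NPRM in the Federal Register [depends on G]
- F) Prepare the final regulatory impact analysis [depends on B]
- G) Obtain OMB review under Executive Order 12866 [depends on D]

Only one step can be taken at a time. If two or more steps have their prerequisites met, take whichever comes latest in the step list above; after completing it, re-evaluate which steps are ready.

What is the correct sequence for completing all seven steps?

A is the only step with nothing outstanding, so it goes first.
That leaves B as the only ready step → B.
F needed B, now all done → F.
D is the only step now ready → D.
G and C are both available; G is listed later → G.
E now also ready, so the ready set is {E, C}; E is listed later → E.
Next only C has its prerequisites met → C.

A B F D G E C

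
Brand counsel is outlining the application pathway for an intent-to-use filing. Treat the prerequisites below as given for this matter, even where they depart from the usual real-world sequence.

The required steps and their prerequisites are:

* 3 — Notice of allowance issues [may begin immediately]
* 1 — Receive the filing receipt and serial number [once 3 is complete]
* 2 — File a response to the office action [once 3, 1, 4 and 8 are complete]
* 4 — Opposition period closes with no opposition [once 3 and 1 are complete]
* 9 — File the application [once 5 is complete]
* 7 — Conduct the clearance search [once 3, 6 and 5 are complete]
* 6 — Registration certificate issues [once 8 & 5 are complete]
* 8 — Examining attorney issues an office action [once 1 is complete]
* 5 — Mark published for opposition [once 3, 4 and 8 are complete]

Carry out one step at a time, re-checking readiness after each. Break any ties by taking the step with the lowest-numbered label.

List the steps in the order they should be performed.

3, 1, 4, 8, 2, 5, 6, 7, 9

3 has no prerequisites → 3 first.
Next only 1 has its prerequisites met → 1.
Ready: 4 and 8. 4 has the earlier label → 4.
That leaves 8 as the only ready step → 8.
Ready: 2 and 5. 2 has the earlier label → 2.
5 needed 3, 4 and 8, now all done → 5.
6 and 9 are both available; 6 has the earlier label → 6.
7 now also ready, so the ready set is {7, 9}; 7 has the earlier label → 7.
9 needed 5, now all done → 9.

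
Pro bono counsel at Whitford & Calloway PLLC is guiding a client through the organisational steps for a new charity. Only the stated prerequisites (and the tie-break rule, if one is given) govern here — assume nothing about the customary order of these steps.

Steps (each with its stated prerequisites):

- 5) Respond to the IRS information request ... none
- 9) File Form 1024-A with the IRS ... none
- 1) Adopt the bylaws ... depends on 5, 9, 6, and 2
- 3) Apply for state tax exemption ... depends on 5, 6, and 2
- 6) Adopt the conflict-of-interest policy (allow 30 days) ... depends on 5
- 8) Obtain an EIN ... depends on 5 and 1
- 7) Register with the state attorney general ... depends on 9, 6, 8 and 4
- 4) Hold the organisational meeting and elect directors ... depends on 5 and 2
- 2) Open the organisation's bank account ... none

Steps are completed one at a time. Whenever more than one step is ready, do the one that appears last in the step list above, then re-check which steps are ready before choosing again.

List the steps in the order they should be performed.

2 → 9 → 5 → 4 → 6 → 3 → 1 → 8 → 7

Nothing is required for 2, 9 and 5. 2 is listed later → 2 first.
Now 9 and 5 have their prerequisites met. 9 is listed later, so 9 next.
5 is the only step now ready → 5.
Ready: 4 and 6. 4 is listed later → 4.
6 is the only step now ready → 6.
3 and 1 are both available; 3 is listed later → 3.
1 is the only step now ready → 1.
Next only 8 has its prerequisites met → 8.
7 needed 4, 8, 6 and 9, now all done → 7.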